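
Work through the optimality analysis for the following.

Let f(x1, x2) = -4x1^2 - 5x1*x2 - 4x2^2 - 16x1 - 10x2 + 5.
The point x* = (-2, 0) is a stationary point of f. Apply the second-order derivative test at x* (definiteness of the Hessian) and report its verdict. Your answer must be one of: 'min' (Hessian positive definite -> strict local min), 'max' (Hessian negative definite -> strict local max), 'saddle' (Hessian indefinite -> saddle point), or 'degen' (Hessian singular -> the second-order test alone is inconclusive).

Compute the Hessian H = grad^2 f:
  H = [[-8, -5], [-5, -8]]
Verify stationarity: grad f(x*) = H x* + g = (0, 0).
Eigenvalues of H: -13, -3.
Both eigenvalues < 0, so H is negative definite -> x* is a strict local max.

max


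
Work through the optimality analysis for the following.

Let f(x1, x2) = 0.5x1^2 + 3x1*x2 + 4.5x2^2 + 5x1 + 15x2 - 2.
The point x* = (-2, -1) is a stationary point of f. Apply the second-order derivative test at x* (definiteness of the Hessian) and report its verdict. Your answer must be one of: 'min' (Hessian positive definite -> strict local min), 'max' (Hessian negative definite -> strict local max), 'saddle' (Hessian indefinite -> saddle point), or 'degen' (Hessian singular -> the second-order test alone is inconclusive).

Compute the Hessian H = grad^2 f:
  H = [[1, 3], [3, 9]]
Verify stationarity: grad f(x*) = H x* + g = (0, 0).
Eigenvalues of H: 0, 10.
H has a zero eigenvalue (singular; positive semidefinite but not definite), so H is neither positive definite, negative definite, nor indefinite. The second-order test alone is inconclusive -> degen.
(Indeed, f is constant along the null direction of H through x*, so x* is not a strict local extremum.)

degen


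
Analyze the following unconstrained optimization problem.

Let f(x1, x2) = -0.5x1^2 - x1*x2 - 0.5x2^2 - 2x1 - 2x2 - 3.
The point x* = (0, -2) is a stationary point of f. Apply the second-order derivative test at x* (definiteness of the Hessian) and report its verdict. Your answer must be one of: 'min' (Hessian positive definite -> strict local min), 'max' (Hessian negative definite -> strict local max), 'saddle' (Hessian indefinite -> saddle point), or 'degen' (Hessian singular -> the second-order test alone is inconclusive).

Compute the Hessian H = grad^2 f:
  H = [[-1, -1], [-1, -1]]
Verify stationarity: grad f(x*) = H x* + g = (0, 0).
Eigenvalues of H: -2, 0.
H has a zero eigenvalue (singular; negative semidefinite but not definite), so H is neither positive definite, negative definite, nor indefinite. The second-order test alone is inconclusive -> degen.
(Indeed, f is constant along the null direction of H through x*, so x* is not a strict local extremum.)

degen


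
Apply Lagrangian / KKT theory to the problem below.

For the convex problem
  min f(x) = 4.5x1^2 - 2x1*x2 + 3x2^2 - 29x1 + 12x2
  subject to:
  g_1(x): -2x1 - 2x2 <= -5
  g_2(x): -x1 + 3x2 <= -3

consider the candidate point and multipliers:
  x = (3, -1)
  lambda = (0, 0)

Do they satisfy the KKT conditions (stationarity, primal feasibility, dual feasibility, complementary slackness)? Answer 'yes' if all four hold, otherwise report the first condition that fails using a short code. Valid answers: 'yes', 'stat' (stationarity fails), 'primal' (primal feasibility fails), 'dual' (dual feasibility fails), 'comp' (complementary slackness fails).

Gradient of f: grad f(x) = Q x + c = (0, 0)
Constraint values g_i(x) = a_i^T x - b_i:
  g_1((3, -1)) = 1
  g_2((3, -1)) = -3
Stationarity residual: grad f(x) + sum_i lambda_i a_i = (0, 0)
  -> stationarity OK
Primal feasibility (all g_i <= 0): FAILS
Dual feasibility (all lambda_i >= 0): OK
Complementary slackness (lambda_i * g_i(x) = 0 for all i): OK

Verdict: the first failing condition is primal_feasibility -> primal.

primal


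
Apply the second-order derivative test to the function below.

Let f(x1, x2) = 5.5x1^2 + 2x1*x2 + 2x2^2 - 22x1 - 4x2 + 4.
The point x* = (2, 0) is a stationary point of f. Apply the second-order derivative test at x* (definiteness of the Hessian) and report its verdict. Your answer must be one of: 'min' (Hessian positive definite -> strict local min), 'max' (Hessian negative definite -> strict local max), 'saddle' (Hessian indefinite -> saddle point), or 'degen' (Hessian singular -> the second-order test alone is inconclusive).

Compute the Hessian H = grad^2 f:
  H = [[11, 2], [2, 4]]
Verify stationarity: grad f(x*) = H x* + g = (0, 0).
Eigenvalues of H: 3.4689, 11.5311.
Both eigenvalues > 0, so H is positive definite -> x* is a strict local min.

min


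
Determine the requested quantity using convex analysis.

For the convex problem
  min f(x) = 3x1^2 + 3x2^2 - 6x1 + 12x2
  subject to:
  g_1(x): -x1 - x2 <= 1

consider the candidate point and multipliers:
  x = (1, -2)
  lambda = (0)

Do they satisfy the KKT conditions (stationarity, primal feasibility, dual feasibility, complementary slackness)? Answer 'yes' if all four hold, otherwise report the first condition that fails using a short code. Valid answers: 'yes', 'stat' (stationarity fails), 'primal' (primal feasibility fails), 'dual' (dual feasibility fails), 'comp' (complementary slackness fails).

Gradient of f: grad f(x) = Q x + c = (0, 0)
Constraint values g_i(x) = a_i^T x - b_i:
  g_1((1, -2)) = 0
Stationarity residual: grad f(x) + sum_i lambda_i a_i = (0, 0)
  -> stationarity OK
Primal feasibility (all g_i <= 0): OK
Dual feasibility (all lambda_i >= 0): OK
Complementary slackness (lambda_i * g_i(x) = 0 for all i): OK

Verdict: yes, KKT holds.

yes


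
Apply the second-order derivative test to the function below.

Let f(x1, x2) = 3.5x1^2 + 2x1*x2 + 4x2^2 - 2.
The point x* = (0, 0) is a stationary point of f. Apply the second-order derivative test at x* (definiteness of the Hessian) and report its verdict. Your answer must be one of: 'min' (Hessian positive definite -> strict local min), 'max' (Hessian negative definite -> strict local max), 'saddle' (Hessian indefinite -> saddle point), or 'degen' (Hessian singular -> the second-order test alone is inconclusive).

Compute the Hessian H = grad^2 f:
  H = [[7, 2], [2, 8]]
Verify stationarity: grad f(x*) = H x* + g = (0, 0).
Eigenvalues of H: 5.4384, 9.5616.
Both eigenvalues > 0, so H is positive definite -> x* is a strict local min.

min


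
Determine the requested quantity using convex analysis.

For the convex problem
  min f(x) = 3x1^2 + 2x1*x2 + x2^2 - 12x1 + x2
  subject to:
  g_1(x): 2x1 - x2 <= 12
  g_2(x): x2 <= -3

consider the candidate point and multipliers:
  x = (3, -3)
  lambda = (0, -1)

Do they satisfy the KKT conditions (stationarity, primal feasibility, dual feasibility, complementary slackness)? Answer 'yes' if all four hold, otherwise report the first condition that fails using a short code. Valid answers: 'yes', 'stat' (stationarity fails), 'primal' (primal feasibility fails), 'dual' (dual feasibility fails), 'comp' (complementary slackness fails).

Gradient of f: grad f(x) = Q x + c = (0, 1)
Constraint values g_i(x) = a_i^T x - b_i:
  g_1((3, -3)) = -3
  g_2((3, -3)) = 0
Stationarity residual: grad f(x) + sum_i lambda_i a_i = (0, 0)
  -> stationarity OK
Primal feasibility (all g_i <= 0): OK
Dual feasibility (all lambda_i >= 0): FAILS
Complementary slackness (lambda_i * g_i(x) = 0 for all i): OK

Verdict: the first failing condition is dual_feasibility -> dual.

dual


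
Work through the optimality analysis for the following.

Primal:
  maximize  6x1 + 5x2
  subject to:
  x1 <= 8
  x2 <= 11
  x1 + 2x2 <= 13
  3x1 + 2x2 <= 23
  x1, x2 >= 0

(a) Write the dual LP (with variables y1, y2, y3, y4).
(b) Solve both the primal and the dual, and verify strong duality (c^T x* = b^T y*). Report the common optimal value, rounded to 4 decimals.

The standard primal-dual pair for 'max c^T x s.t. A x <= b, x >= 0' is:
  Dual:  min b^T y  s.t.  A^T y >= c,  y >= 0.

So the dual LP is:
  minimize  8y1 + 11y2 + 13y3 + 23y4
  subject to:
    y1 + y3 + 3y4 >= 6
    y2 + 2y3 + 2y4 >= 5
    y1, y2, y3, y4 >= 0

Solving the primal: x* = (5, 4).
  primal value c^T x* = 50.
Solving the dual: y* = (0, 0, 0.75, 1.75).
  dual value b^T y* = 50.
Strong duality: c^T x* = b^T y*. Confirmed.

50


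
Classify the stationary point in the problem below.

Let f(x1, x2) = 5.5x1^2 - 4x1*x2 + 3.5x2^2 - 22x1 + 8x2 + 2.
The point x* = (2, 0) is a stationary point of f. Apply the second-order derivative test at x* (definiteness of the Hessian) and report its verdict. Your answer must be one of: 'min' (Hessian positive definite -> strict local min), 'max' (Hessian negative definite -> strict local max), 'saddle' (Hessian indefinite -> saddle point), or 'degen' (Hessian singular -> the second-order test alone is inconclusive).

Compute the Hessian H = grad^2 f:
  H = [[11, -4], [-4, 7]]
Verify stationarity: grad f(x*) = H x* + g = (0, 0).
Eigenvalues of H: 4.5279, 13.4721.
Both eigenvalues > 0, so H is positive definite -> x* is a strict local min.

min


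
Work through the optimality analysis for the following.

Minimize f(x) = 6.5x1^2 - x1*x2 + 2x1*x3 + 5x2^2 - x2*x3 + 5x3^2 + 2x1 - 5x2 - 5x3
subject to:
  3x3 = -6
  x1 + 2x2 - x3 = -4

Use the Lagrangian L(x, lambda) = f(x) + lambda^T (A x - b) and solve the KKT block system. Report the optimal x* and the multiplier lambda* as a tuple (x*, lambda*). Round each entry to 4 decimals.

Form the Lagrangian:
  L(x, lambda) = (1/2) x^T Q x + c^T x + lambda^T (A x - b)
Stationarity (grad_x L = 0): Q x + c + A^T lambda = 0.
Primal feasibility: A x = b.

This gives the KKT block system:
  [ Q   A^T ] [ x     ]   [-c ]
  [ A    0  ] [ lambda ] = [ b ]

Solving the linear system:
  x*      = (-1.0606, -2.4697, -2)
  lambda* = (12.6566, 13.3182)
  f(x*)   = 74.7197

x* = (-1.0606, -2.4697, -2), lambda* = (12.6566, 13.3182)


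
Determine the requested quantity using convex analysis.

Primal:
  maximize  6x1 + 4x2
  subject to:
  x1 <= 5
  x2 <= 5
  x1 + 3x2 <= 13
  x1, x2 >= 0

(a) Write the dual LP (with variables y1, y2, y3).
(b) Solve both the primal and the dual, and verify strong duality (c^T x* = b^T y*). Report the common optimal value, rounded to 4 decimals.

The standard primal-dual pair for 'max c^T x s.t. A x <= b, x >= 0' is:
  Dual:  min b^T y  s.t.  A^T y >= c,  y >= 0.

So the dual LP is:
  minimize  5y1 + 5y2 + 13y3
  subject to:
    y1 + y3 >= 6
    y2 + 3y3 >= 4
    y1, y2, y3 >= 0

Solving the primal: x* = (5, 2.6667).
  primal value c^T x* = 40.6667.
Solving the dual: y* = (4.6667, 0, 1.3333).
  dual value b^T y* = 40.6667.
Strong duality: c^T x* = b^T y*. Confirmed.

40.6667


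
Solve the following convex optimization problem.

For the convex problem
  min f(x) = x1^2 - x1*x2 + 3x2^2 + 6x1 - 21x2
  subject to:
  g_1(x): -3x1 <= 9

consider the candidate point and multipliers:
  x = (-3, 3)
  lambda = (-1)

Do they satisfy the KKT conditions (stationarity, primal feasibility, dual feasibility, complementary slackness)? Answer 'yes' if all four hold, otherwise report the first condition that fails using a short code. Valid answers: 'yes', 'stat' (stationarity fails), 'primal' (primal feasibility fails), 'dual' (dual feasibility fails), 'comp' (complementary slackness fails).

Gradient of f: grad f(x) = Q x + c = (-3, 0)
Constraint values g_i(x) = a_i^T x - b_i:
  g_1((-3, 3)) = 0
Stationarity residual: grad f(x) + sum_i lambda_i a_i = (0, 0)
  -> stationarity OK
Primal feasibility (all g_i <= 0): OK
Dual feasibility (all lambda_i >= 0): FAILS
Complementary slackness (lambda_i * g_i(x) = 0 for all i): OK

Verdict: the first failing condition is dual_feasibility -> dual.

dual


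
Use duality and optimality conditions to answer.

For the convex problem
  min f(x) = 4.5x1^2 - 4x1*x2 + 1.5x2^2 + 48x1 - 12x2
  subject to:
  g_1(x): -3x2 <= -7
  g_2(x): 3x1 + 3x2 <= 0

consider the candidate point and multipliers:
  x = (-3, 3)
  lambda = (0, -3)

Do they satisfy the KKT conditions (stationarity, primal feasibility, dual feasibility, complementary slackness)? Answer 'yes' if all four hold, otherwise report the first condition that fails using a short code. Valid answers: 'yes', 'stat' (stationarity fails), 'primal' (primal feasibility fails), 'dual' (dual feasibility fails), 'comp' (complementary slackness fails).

Gradient of f: grad f(x) = Q x + c = (9, 9)
Constraint values g_i(x) = a_i^T x - b_i:
  g_1((-3, 3)) = -2
  g_2((-3, 3)) = 0
Stationarity residual: grad f(x) + sum_i lambda_i a_i = (0, 0)
  -> stationarity OK
Primal feasibility (all g_i <= 0): OK
Dual feasibility (all lambda_i >= 0): FAILS
Complementary slackness (lambda_i * g_i(x) = 0 for all i): OK

Verdict: the first failing condition is dual_feasibility -> dual.

dual


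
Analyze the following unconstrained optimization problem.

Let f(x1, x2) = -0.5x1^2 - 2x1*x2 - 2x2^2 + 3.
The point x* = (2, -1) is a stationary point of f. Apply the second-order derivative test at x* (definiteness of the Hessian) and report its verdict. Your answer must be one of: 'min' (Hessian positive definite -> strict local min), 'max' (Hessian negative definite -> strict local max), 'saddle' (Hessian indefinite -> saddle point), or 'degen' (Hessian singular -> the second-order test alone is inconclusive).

Compute the Hessian H = grad^2 f:
  H = [[-1, -2], [-2, -4]]
Verify stationarity: grad f(x*) = H x* + g = (0, 0).
Eigenvalues of H: -5, 0.
H has a zero eigenvalue (singular; negative semidefinite but not definite), so H is neither positive definite, negative definite, nor indefinite. The second-order test alone is inconclusive -> degen.
(Indeed, f is constant along the null direction of H through x*, so x* is not a strict local extremum.)

degen


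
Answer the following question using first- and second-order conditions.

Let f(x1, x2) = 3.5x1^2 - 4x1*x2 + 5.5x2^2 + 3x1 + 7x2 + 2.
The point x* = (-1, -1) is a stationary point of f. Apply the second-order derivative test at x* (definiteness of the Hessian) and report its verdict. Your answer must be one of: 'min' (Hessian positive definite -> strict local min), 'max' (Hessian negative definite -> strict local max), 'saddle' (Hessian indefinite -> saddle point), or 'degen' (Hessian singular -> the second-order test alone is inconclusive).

Compute the Hessian H = grad^2 f:
  H = [[7, -4], [-4, 11]]
Verify stationarity: grad f(x*) = H x* + g = (0, 0).
Eigenvalues of H: 4.5279, 13.4721.
Both eigenvalues > 0, so H is positive definite -> x* is a strict local min.

min


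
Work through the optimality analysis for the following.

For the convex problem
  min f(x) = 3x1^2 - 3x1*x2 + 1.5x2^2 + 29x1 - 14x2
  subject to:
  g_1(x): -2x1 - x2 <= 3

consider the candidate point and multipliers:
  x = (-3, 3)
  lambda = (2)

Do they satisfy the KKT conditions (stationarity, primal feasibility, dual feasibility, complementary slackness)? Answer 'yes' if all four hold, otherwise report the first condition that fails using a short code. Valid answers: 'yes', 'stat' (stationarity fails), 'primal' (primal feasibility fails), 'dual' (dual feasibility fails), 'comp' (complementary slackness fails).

Gradient of f: grad f(x) = Q x + c = (2, 4)
Constraint values g_i(x) = a_i^T x - b_i:
  g_1((-3, 3)) = 0
Stationarity residual: grad f(x) + sum_i lambda_i a_i = (-2, 2)
  -> stationarity FAILS
Primal feasibility (all g_i <= 0): OK
Dual feasibility (all lambda_i >= 0): OK
Complementary slackness (lambda_i * g_i(x) = 0 for all i): OK

Verdict: the first failing condition is stationarity -> stat.

stat


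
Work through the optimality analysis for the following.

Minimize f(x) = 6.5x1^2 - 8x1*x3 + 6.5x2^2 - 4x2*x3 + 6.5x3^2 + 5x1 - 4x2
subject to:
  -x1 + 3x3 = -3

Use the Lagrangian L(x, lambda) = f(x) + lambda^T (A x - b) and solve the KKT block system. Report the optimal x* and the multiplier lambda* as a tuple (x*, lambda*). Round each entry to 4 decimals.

Form the Lagrangian:
  L(x, lambda) = (1/2) x^T Q x + c^T x + lambda^T (A x - b)
Stationarity (grad_x L = 0): Q x + c + A^T lambda = 0.
Primal feasibility: A x = b.

This gives the KKT block system:
  [ Q   A^T ] [ x     ]   [-c ]
  [ A    0  ] [ lambda ] = [ b ]

Solving the linear system:
  x*      = (-0.9657, -0.099, -1.3219)
  lambda* = (3.021)
  f(x*)   = 2.3152

x* = (-0.9657, -0.099, -1.3219), lambda* = (3.021)


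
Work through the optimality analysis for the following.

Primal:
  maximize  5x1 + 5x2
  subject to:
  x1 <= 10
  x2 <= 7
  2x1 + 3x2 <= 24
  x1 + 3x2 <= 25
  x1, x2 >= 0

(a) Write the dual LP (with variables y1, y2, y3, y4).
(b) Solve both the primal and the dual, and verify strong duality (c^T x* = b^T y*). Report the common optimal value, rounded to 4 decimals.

The standard primal-dual pair for 'max c^T x s.t. A x <= b, x >= 0' is:
  Dual:  min b^T y  s.t.  A^T y >= c,  y >= 0.

So the dual LP is:
  minimize  10y1 + 7y2 + 24y3 + 25y4
  subject to:
    y1 + 2y3 + y4 >= 5
    y2 + 3y3 + 3y4 >= 5
    y1, y2, y3, y4 >= 0

Solving the primal: x* = (10, 1.3333).
  primal value c^T x* = 56.6667.
Solving the dual: y* = (1.6667, 0, 1.6667, 0).
  dual value b^T y* = 56.6667.
Strong duality: c^T x* = b^T y*. Confirmed.

56.6667


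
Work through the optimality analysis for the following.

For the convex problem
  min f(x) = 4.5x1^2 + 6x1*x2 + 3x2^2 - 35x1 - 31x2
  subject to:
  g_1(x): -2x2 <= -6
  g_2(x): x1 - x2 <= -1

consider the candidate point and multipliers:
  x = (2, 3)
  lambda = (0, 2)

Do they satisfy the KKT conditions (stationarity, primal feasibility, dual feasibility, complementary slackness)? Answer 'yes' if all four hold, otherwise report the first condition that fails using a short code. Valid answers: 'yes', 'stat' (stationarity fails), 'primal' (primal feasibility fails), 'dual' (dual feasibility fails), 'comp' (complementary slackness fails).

Gradient of f: grad f(x) = Q x + c = (1, -1)
Constraint values g_i(x) = a_i^T x - b_i:
  g_1((2, 3)) = 0
  g_2((2, 3)) = 0
Stationarity residual: grad f(x) + sum_i lambda_i a_i = (3, -3)
  -> stationarity FAILS
Primal feasibility (all g_i <= 0): OK
Dual feasibility (all lambda_i >= 0): OK
Complementary slackness (lambda_i * g_i(x) = 0 for all i): OK

Verdict: the first failing condition is stationarity -> stat.

stat


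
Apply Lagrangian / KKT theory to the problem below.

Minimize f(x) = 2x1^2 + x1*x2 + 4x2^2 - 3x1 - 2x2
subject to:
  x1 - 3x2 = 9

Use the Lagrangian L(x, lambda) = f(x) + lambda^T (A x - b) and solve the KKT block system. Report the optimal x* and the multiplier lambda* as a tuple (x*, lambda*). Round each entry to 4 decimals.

Form the Lagrangian:
  L(x, lambda) = (1/2) x^T Q x + c^T x + lambda^T (A x - b)
Stationarity (grad_x L = 0): Q x + c + A^T lambda = 0.
Primal feasibility: A x = b.

This gives the KKT block system:
  [ Q   A^T ] [ x     ]   [-c ]
  [ A    0  ] [ lambda ] = [ b ]

Solving the linear system:
  x*      = (2.64, -2.12)
  lambda* = (-5.44)
  f(x*)   = 22.64

x* = (2.64, -2.12), lambda* = (-5.44)


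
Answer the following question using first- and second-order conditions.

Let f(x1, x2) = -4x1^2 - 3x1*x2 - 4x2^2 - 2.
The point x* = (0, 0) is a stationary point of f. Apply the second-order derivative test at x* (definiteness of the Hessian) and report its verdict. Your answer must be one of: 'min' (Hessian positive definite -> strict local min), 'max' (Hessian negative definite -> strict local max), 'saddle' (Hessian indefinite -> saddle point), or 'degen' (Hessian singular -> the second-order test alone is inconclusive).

Compute the Hessian H = grad^2 f:
  H = [[-8, -3], [-3, -8]]
Verify stationarity: grad f(x*) = H x* + g = (0, 0).
Eigenvalues of H: -11, -5.
Both eigenvalues < 0, so H is negative definite -> x* is a strict local max.

max


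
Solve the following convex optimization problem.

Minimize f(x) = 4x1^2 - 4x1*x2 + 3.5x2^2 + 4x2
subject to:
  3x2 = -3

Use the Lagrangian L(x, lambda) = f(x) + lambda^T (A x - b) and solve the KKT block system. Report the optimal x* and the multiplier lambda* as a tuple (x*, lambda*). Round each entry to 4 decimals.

Form the Lagrangian:
  L(x, lambda) = (1/2) x^T Q x + c^T x + lambda^T (A x - b)
Stationarity (grad_x L = 0): Q x + c + A^T lambda = 0.
Primal feasibility: A x = b.

This gives the KKT block system:
  [ Q   A^T ] [ x     ]   [-c ]
  [ A    0  ] [ lambda ] = [ b ]

Solving the linear system:
  x*      = (-0.5, -1)
  lambda* = (0.3333)
  f(x*)   = -1.5

x* = (-0.5, -1), lambda* = (0.3333)


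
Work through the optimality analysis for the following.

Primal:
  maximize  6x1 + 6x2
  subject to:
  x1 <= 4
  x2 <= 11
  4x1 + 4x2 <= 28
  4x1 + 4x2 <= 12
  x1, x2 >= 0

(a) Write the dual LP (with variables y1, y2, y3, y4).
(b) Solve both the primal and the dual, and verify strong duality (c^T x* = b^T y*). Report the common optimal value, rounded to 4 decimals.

The standard primal-dual pair for 'max c^T x s.t. A x <= b, x >= 0' is:
  Dual:  min b^T y  s.t.  A^T y >= c,  y >= 0.

So the dual LP is:
  minimize  4y1 + 11y2 + 28y3 + 12y4
  subject to:
    y1 + 4y3 + 4y4 >= 6
    y2 + 4y3 + 4y4 >= 6
    y1, y2, y3, y4 >= 0

Solving the primal: x* = (3, 0).
  primal value c^T x* = 18.
Solving the dual: y* = (0, 0, 0, 1.5).
  dual value b^T y* = 18.
Strong duality: c^T x* = b^T y*. Confirmed.

18


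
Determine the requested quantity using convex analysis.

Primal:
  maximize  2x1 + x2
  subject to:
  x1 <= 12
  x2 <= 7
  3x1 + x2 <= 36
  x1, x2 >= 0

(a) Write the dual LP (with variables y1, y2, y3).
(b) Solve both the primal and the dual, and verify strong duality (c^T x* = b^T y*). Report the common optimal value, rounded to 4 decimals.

The standard primal-dual pair for 'max c^T x s.t. A x <= b, x >= 0' is:
  Dual:  min b^T y  s.t.  A^T y >= c,  y >= 0.

So the dual LP is:
  minimize  12y1 + 7y2 + 36y3
  subject to:
    y1 + 3y3 >= 2
    y2 + y3 >= 1
    y1, y2, y3 >= 0

Solving the primal: x* = (9.6667, 7).
  primal value c^T x* = 26.3333.
Solving the dual: y* = (0, 0.3333, 0.6667).
  dual value b^T y* = 26.3333.
Strong duality: c^T x* = b^T y*. Confirmed.

26.3333


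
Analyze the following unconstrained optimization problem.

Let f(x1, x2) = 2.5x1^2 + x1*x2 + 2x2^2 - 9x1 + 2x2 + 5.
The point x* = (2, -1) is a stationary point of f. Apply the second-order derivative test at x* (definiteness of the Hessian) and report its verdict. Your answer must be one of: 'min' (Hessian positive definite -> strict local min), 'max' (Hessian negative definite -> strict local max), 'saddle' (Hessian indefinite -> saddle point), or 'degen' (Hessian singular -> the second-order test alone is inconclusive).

Compute the Hessian H = grad^2 f:
  H = [[5, 1], [1, 4]]
Verify stationarity: grad f(x*) = H x* + g = (0, 0).
Eigenvalues of H: 3.382, 5.618.
Both eigenvalues > 0, so H is positive definite -> x* is a strict local min.

min


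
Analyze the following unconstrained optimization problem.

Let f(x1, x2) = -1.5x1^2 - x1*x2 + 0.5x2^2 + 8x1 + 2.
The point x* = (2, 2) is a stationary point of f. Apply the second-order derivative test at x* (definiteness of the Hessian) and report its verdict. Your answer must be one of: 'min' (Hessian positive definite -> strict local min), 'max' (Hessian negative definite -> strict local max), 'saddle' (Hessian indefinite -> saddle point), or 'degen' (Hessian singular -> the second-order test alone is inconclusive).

Compute the Hessian H = grad^2 f:
  H = [[-3, -1], [-1, 1]]
Verify stationarity: grad f(x*) = H x* + g = (0, 0).
Eigenvalues of H: -3.2361, 1.2361.
Eigenvalues have mixed signs, so H is indefinite -> x* is a saddle point.

saddle


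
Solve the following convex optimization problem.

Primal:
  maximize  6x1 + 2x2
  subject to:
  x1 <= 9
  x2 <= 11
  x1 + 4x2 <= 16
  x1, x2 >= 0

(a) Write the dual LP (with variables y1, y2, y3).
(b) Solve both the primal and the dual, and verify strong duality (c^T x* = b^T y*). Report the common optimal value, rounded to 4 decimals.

The standard primal-dual pair for 'max c^T x s.t. A x <= b, x >= 0' is:
  Dual:  min b^T y  s.t.  A^T y >= c,  y >= 0.

So the dual LP is:
  minimize  9y1 + 11y2 + 16y3
  subject to:
    y1 + y3 >= 6
    y2 + 4y3 >= 2
    y1, y2, y3 >= 0

Solving the primal: x* = (9, 1.75).
  primal value c^T x* = 57.5.
Solving the dual: y* = (5.5, 0, 0.5).
  dual value b^T y* = 57.5.
Strong duality: c^T x* = b^T y*. Confirmed.

57.5


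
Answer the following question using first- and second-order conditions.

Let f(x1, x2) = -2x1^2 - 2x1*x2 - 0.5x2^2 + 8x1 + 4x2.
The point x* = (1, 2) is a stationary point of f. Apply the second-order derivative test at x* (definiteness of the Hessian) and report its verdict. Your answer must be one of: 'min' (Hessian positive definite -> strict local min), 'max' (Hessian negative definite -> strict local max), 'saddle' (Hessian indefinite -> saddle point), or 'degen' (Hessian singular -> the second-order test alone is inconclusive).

Compute the Hessian H = grad^2 f:
  H = [[-4, -2], [-2, -1]]
Verify stationarity: grad f(x*) = H x* + g = (0, 0).
Eigenvalues of H: -5, 0.
H has a zero eigenvalue (singular; negative semidefinite but not definite), so H is neither positive definite, negative definite, nor indefinite. The second-order test alone is inconclusive -> degen.
(Indeed, f is constant along the null direction of H through x*, so x* is not a strict local extremum.)

degen


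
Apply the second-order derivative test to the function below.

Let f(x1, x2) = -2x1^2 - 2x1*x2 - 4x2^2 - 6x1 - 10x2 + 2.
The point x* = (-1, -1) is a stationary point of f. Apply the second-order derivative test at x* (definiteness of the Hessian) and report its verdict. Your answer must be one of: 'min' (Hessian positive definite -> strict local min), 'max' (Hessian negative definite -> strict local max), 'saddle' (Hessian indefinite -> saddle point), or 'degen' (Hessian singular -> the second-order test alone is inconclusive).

Compute the Hessian H = grad^2 f:
  H = [[-4, -2], [-2, -8]]
Verify stationarity: grad f(x*) = H x* + g = (0, 0).
Eigenvalues of H: -8.8284, -3.1716.
Both eigenvalues < 0, so H is negative definite -> x* is a strict local max.

max


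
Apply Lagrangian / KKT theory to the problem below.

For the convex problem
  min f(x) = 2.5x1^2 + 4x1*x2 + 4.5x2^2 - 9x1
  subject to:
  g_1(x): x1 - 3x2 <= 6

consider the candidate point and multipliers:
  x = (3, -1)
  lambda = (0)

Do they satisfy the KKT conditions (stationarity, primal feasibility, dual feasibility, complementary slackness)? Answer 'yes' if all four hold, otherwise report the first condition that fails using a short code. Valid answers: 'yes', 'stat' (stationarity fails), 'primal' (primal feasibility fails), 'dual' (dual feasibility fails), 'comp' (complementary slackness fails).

Gradient of f: grad f(x) = Q x + c = (2, 3)
Constraint values g_i(x) = a_i^T x - b_i:
  g_1((3, -1)) = 0
Stationarity residual: grad f(x) + sum_i lambda_i a_i = (2, 3)
  -> stationarity FAILS
Primal feasibility (all g_i <= 0): OK
Dual feasibility (all lambda_i >= 0): OK
Complementary slackness (lambda_i * g_i(x) = 0 for all i): OK

Verdict: the first failing condition is stationarity -> stat.

stat


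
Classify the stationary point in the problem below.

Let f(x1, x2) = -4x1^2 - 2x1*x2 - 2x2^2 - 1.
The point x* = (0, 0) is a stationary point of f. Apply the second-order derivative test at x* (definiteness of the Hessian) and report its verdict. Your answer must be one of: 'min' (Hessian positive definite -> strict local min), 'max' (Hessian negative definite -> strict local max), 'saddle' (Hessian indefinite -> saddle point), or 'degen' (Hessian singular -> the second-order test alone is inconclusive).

Compute the Hessian H = grad^2 f:
  H = [[-8, -2], [-2, -4]]
Verify stationarity: grad f(x*) = H x* + g = (0, 0).
Eigenvalues of H: -8.8284, -3.1716.
Both eigenvalues < 0, so H is negative definite -> x* is a strict local max.

max


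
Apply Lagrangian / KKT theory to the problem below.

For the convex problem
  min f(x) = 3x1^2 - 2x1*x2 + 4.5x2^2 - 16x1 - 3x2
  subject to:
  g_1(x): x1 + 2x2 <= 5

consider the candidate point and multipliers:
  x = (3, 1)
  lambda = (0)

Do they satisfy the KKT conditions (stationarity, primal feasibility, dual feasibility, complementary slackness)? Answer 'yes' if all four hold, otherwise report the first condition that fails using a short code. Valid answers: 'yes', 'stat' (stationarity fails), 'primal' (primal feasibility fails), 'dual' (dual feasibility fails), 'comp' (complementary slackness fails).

Gradient of f: grad f(x) = Q x + c = (0, 0)
Constraint values g_i(x) = a_i^T x - b_i:
  g_1((3, 1)) = 0
Stationarity residual: grad f(x) + sum_i lambda_i a_i = (0, 0)
  -> stationarity OK
Primal feasibility (all g_i <= 0): OK
Dual feasibility (all lambda_i >= 0): OK
Complementary slackness (lambda_i * g_i(x) = 0 for all i): OK

Verdict: yes, KKT holds.

yes


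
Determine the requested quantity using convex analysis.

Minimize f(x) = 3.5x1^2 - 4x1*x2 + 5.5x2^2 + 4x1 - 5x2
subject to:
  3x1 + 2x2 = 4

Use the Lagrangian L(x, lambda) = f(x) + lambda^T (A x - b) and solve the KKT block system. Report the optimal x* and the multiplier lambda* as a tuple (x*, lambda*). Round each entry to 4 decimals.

Form the Lagrangian:
  L(x, lambda) = (1/2) x^T Q x + c^T x + lambda^T (A x - b)
Stationarity (grad_x L = 0): Q x + c + A^T lambda = 0.
Primal feasibility: A x = b.

This gives the KKT block system:
  [ Q   A^T ] [ x     ]   [-c ]
  [ A    0  ] [ lambda ] = [ b ]

Solving the linear system:
  x*      = (0.6743, 0.9886)
  lambda* = (-1.5886)
  f(x*)   = 2.0543

x* = (0.6743, 0.9886), lambda* = (-1.5886)


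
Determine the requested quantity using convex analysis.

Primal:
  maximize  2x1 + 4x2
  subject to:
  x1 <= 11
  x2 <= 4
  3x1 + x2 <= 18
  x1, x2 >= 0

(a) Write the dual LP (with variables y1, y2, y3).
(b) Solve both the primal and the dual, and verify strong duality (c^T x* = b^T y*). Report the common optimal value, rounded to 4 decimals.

The standard primal-dual pair for 'max c^T x s.t. A x <= b, x >= 0' is:
  Dual:  min b^T y  s.t.  A^T y >= c,  y >= 0.

So the dual LP is:
  minimize  11y1 + 4y2 + 18y3
  subject to:
    y1 + 3y3 >= 2
    y2 + y3 >= 4
    y1, y2, y3 >= 0

Solving the primal: x* = (4.6667, 4).
  primal value c^T x* = 25.3333.
Solving the dual: y* = (0, 3.3333, 0.6667).
  dual value b^T y* = 25.3333.
Strong duality: c^T x* = b^T y*. Confirmed.

25.3333


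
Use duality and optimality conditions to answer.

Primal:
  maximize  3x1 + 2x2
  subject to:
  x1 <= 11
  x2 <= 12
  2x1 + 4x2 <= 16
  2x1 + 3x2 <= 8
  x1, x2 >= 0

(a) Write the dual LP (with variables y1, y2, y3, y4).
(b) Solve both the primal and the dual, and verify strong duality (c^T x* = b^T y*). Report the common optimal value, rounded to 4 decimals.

The standard primal-dual pair for 'max c^T x s.t. A x <= b, x >= 0' is:
  Dual:  min b^T y  s.t.  A^T y >= c,  y >= 0.

So the dual LP is:
  minimize  11y1 + 12y2 + 16y3 + 8y4
  subject to:
    y1 + 2y3 + 2y4 >= 3
    y2 + 4y3 + 3y4 >= 2
    y1, y2, y3, y4 >= 0

Solving the primal: x* = (4, 0).
  primal value c^T x* = 12.
Solving the dual: y* = (0, 0, 0, 1.5).
  dual value b^T y* = 12.
Strong duality: c^T x* = b^T y*. Confirmed.

12


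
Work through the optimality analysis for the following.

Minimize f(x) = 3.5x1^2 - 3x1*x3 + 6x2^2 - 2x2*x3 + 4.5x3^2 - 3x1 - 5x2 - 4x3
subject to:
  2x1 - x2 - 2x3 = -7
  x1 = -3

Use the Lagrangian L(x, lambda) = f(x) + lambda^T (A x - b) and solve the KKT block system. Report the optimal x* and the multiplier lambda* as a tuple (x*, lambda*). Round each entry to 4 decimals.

Form the Lagrangian:
  L(x, lambda) = (1/2) x^T Q x + c^T x + lambda^T (A x - b)
Stationarity (grad_x L = 0): Q x + c + A^T lambda = 0.
Primal feasibility: A x = b.

This gives the KKT block system:
  [ Q   A^T ] [ x     ]   [-c ]
  [ A    0  ] [ lambda ] = [ b ]

Solving the linear system:
  x*      = (-3, 0.6615, 0.1692)
  lambda* = (2.6, 19.3077)
  f(x*)   = 40.5692

x* = (-3, 0.6615, 0.1692), lambda* = (2.6, 19.3077)


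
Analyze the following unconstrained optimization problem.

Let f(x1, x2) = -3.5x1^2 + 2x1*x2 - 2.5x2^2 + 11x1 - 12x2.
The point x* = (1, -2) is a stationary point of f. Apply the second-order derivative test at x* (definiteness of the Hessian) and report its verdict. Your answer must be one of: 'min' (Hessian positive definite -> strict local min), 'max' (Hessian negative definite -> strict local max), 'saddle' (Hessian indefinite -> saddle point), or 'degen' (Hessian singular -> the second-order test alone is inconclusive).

Compute the Hessian H = grad^2 f:
  H = [[-7, 2], [2, -5]]
Verify stationarity: grad f(x*) = H x* + g = (0, 0).
Eigenvalues of H: -8.2361, -3.7639.
Both eigenvalues < 0, so H is negative definite -> x* is a strict local max.

max


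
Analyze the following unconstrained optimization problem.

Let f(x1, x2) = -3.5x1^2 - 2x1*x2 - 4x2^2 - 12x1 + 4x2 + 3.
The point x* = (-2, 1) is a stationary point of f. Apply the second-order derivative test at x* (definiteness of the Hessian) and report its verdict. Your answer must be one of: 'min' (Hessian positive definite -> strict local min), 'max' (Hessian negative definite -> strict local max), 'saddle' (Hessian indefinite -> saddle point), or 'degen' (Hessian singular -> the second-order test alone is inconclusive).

Compute the Hessian H = grad^2 f:
  H = [[-7, -2], [-2, -8]]
Verify stationarity: grad f(x*) = H x* + g = (0, 0).
Eigenvalues of H: -9.5616, -5.4384.
Both eigenvalues < 0, so H is negative definite -> x* is a strict local max.

max


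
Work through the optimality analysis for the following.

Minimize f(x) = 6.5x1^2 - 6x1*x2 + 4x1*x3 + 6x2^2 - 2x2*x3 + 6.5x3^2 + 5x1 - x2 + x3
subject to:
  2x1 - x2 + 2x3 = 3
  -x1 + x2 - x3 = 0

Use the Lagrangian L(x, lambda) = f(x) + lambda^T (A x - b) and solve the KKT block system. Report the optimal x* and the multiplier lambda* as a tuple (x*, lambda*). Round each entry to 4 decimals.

Form the Lagrangian:
  L(x, lambda) = (1/2) x^T Q x + c^T x + lambda^T (A x - b)
Stationarity (grad_x L = 0): Q x + c + A^T lambda = 0.
Primal feasibility: A x = b.

This gives the KKT block system:
  [ Q   A^T ] [ x     ]   [-c ]
  [ A    0  ] [ lambda ] = [ b ]

Solving the linear system:
  x*      = (1.9444, 3, 1.0556)
  lambda* = (-37.7222, -58.9444)
  f(x*)   = 60.4722

x* = (1.9444, 3, 1.0556), lambda* = (-37.7222, -58.9444)


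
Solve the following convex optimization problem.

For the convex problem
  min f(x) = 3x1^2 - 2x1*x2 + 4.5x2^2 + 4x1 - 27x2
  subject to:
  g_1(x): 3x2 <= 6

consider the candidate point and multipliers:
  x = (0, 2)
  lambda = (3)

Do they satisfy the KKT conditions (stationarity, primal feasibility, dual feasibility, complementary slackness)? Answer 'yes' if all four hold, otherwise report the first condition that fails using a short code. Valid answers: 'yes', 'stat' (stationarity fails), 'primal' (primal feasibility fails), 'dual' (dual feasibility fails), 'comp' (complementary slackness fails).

Gradient of f: grad f(x) = Q x + c = (0, -9)
Constraint values g_i(x) = a_i^T x - b_i:
  g_1((0, 2)) = 0
Stationarity residual: grad f(x) + sum_i lambda_i a_i = (0, 0)
  -> stationarity OK
Primal feasibility (all g_i <= 0): OK
Dual feasibility (all lambda_i >= 0): OK
Complementary slackness (lambda_i * g_i(x) = 0 for all i): OK

Verdict: yes, KKT holds.

yes


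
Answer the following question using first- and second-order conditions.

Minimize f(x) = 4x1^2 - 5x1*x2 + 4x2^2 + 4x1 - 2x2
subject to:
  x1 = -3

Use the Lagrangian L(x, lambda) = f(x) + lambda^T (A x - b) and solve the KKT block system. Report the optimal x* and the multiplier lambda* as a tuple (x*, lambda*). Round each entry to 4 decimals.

Form the Lagrangian:
  L(x, lambda) = (1/2) x^T Q x + c^T x + lambda^T (A x - b)
Stationarity (grad_x L = 0): Q x + c + A^T lambda = 0.
Primal feasibility: A x = b.

This gives the KKT block system:
  [ Q   A^T ] [ x     ]   [-c ]
  [ A    0  ] [ lambda ] = [ b ]

Solving the linear system:
  x*      = (-3, -1.625)
  lambda* = (11.875)
  f(x*)   = 13.4375

x* = (-3, -1.625), lambda* = (11.875)


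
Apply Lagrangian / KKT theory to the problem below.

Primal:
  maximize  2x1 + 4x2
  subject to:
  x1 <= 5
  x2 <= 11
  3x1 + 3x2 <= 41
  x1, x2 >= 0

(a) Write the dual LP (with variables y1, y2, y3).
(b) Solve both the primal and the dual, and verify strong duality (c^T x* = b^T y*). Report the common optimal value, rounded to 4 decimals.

The standard primal-dual pair for 'max c^T x s.t. A x <= b, x >= 0' is:
  Dual:  min b^T y  s.t.  A^T y >= c,  y >= 0.

So the dual LP is:
  minimize  5y1 + 11y2 + 41y3
  subject to:
    y1 + 3y3 >= 2
    y2 + 3y3 >= 4
    y1, y2, y3 >= 0

Solving the primal: x* = (2.6667, 11).
  primal value c^T x* = 49.3333.
Solving the dual: y* = (0, 2, 0.6667).
  dual value b^T y* = 49.3333.
Strong duality: c^T x* = b^T y*. Confirmed.

49.3333


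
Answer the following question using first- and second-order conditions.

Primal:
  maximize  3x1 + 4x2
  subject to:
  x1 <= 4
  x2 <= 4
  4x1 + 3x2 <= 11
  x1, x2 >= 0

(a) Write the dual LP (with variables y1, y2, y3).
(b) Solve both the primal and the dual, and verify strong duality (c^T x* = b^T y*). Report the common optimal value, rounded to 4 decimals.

The standard primal-dual pair for 'max c^T x s.t. A x <= b, x >= 0' is:
  Dual:  min b^T y  s.t.  A^T y >= c,  y >= 0.

So the dual LP is:
  minimize  4y1 + 4y2 + 11y3
  subject to:
    y1 + 4y3 >= 3
    y2 + 3y3 >= 4
    y1, y2, y3 >= 0

Solving the primal: x* = (0, 3.6667).
  primal value c^T x* = 14.6667.
Solving the dual: y* = (0, 0, 1.3333).
  dual value b^T y* = 14.6667.
Strong duality: c^T x* = b^T y*. Confirmed.

14.6667


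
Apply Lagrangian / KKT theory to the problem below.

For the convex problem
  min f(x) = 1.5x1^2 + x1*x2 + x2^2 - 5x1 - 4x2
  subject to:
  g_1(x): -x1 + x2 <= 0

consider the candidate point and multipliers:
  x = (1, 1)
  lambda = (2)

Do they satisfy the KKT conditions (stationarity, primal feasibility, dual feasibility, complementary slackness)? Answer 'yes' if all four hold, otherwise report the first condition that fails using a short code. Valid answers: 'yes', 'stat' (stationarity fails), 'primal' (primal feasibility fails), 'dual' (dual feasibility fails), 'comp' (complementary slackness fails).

Gradient of f: grad f(x) = Q x + c = (-1, -1)
Constraint values g_i(x) = a_i^T x - b_i:
  g_1((1, 1)) = 0
Stationarity residual: grad f(x) + sum_i lambda_i a_i = (-3, 1)
  -> stationarity FAILS
Primal feasibility (all g_i <= 0): OK
Dual feasibility (all lambda_i >= 0): OK
Complementary slackness (lambda_i * g_i(x) = 0 for all i): OK

Verdict: the first failing condition is stationarity -> stat.

stat


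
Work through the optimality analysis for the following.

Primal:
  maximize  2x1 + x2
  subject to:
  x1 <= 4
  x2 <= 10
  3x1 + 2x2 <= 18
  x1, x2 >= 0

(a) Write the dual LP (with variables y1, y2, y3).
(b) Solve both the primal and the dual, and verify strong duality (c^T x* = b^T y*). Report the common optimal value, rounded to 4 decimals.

The standard primal-dual pair for 'max c^T x s.t. A x <= b, x >= 0' is:
  Dual:  min b^T y  s.t.  A^T y >= c,  y >= 0.

So the dual LP is:
  minimize  4y1 + 10y2 + 18y3
  subject to:
    y1 + 3y3 >= 2
    y2 + 2y3 >= 1
    y1, y2, y3 >= 0

Solving the primal: x* = (4, 3).
  primal value c^T x* = 11.
Solving the dual: y* = (0.5, 0, 0.5).
  dual value b^T y* = 11.
Strong duality: c^T x* = b^T y*. Confirmed.

11


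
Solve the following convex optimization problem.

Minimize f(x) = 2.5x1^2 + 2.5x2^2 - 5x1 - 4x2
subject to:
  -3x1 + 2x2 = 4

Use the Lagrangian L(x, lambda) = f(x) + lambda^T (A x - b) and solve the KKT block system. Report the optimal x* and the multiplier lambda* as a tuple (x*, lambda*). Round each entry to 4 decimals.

Form the Lagrangian:
  L(x, lambda) = (1/2) x^T Q x + c^T x + lambda^T (A x - b)
Stationarity (grad_x L = 0): Q x + c + A^T lambda = 0.
Primal feasibility: A x = b.

This gives the KKT block system:
  [ Q   A^T ] [ x     ]   [-c ]
  [ A    0  ] [ lambda ] = [ b ]

Solving the linear system:
  x*      = (-0.2462, 1.6308)
  lambda* = (-2.0769)
  f(x*)   = 1.5077

x* = (-0.2462, 1.6308), lambda* = (-2.0769)


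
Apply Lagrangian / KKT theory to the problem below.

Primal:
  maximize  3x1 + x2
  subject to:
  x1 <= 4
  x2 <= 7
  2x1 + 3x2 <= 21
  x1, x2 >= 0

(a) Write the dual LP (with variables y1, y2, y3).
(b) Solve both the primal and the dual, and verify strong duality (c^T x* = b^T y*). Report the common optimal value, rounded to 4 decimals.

The standard primal-dual pair for 'max c^T x s.t. A x <= b, x >= 0' is:
  Dual:  min b^T y  s.t.  A^T y >= c,  y >= 0.

So the dual LP is:
  minimize  4y1 + 7y2 + 21y3
  subject to:
    y1 + 2y3 >= 3
    y2 + 3y3 >= 1
    y1, y2, y3 >= 0

Solving the primal: x* = (4, 4.3333).
  primal value c^T x* = 16.3333.
Solving the dual: y* = (2.3333, 0, 0.3333).
  dual value b^T y* = 16.3333.
Strong duality: c^T x* = b^T y*. Confirmed.

16.3333
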